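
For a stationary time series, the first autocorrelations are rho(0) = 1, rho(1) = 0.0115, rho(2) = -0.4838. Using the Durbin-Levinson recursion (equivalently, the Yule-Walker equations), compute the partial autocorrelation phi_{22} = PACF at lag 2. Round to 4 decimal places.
\phi_{22} = -0.4840

The PACF at lag k is phi_{kk}, the last component of the solution
to the Yule-Walker system G_k phi = r_k where
  (G_k)_{ij} = rho(|i - j|), (r_k)_i = rho(i), i,j = 1..k.
Equivalently, Durbin-Levinson gives phi_{kk} iteratively:
  phi_{11} = rho(1)
  phi_{kk} = [rho(k) - sum_{j=1..k-1} phi_{k-1,j} rho(k-j)]
            / [1 - sum_{j=1..k-1} phi_{k-1,j} rho(j)],
  phi_{k,j} = phi_{k-1,j} - phi_{kk} phi_{k-1,k-j},  j = 1..k-1.
Step k = 1:
  phi_11 = rho(1) = 0.0115.
Step k = 2:
  phi_22 = [rho(2) - phi_11 rho(1)] / [1 - phi_11 rho(1)] = [-0.4838 - (0.0115)(0.0115)] / [1 - (0.0115)(0.0115)]
         = -0.48393225 / 0.99986775 = -0.484.
Therefore phi_{22} = -0.4840.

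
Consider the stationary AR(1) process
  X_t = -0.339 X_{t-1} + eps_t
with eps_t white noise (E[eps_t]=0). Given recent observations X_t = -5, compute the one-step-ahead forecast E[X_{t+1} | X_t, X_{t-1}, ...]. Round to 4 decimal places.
E[X_{t+1} \mid \mathcal F_t] = 1.6950

For an AR(p) model X_t = c + sum_i phi_i X_{t-i} + eps_t, the
one-step-ahead conditional mean is
  E[X_{t+1} | X_t, ...] = c + sum_i phi_i X_{t+1-i}.
Substitute known values:
  E[X_{t+1} | ...] = (-0.339) * (-5)
                   = 1.6950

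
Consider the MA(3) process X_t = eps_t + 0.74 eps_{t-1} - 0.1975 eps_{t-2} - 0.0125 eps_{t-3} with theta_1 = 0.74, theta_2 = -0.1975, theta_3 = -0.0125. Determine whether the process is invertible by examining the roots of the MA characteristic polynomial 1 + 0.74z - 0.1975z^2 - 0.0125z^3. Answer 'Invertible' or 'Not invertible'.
\text{Invertible}

The MA(q) characteristic polynomial is P(z) = 1 + 0.74z - 0.1975z^2 - 0.0125z^3.
Invertibility requires all roots to lie outside the unit circle, i.e. |z| > 1 for every root.
Degree 3: look for a simple real root z0 first, then factor out (1 - z/z0) and solve the remaining quadratic.
Testing z0 = 4: P(4) = 1 + (0.74)(4) + (-0.1975)(4)^2 + (-0.0125)(4)^3
  = 1 + (2.96) + (-3.16) + (-0.8) = 0.  So z_0 = 4 is a root, |z_0| = 4.
Divide out the factor (1 - 0.25 z) = (1 - z/z0) (since 1/z0 = 0.25):
  P(z) = (1 - 0.25 z)(1 + (0.99) z + (0.05) z^2)
  [check: z-coef 0.99 - (0.25) = 0.74; z^2-coef 0.05 - (0.25)(0.99) = -0.1975; z^3-coef -(0.25)(0.05) = -0.0125.]
Remaining roots from the quadratic factor 1 + (0.99) z + (0.05) z^2:
  Set 1 + (0.99) z + (0.05) z^2 = 0, i.e. a z^2 + b z + c = 0 with a = 0.05, b = 0.99, c = 1.
  Discriminant D = b^2 - 4ac = (0.99)^2 - 4*(0.05)*1 = 0.9801 - (0.2) = 0.7801.
  D >= 0, so the roots are real: z = (-b +/- sqrt(D)) / (2a) = (-0.99 +/- 0.883233) / (0.1).
    z_1 = (-0.99 + 0.883233) / (0.1) = -1.0677,   |z_1| = 1.0677.
    z_2 = (-0.99 - 0.883233) / (0.1) = -18.7323,   |z_2| = 18.7323.
Moduli of all roots: 4.0000, 1.0677, 18.7323.
All moduli strictly greater than 1? Yes.
Verdict: Invertible.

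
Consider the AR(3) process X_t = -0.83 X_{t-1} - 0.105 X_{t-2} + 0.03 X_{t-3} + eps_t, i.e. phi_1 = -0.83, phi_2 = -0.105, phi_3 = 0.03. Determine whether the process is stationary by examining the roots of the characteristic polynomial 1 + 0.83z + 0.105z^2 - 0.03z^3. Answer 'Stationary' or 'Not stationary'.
\text{Stationary}

The AR(p) characteristic polynomial is P(z) = 1 + 0.83z + 0.105z^2 - 0.03z^3.
Stationarity requires all roots to lie outside the unit circle, i.e. |z| > 1 for every root.
Degree 3: look for a simple real root z0 first, then factor out (1 - z/z0) and solve the remaining quadratic.
Testing z0 = -2: P(-2) = 1 + (0.83)(-2) + (0.105)(-2)^2 + (-0.03)(-2)^3
  = 1 + (-1.66) + (0.42) + (0.24) = 0.  So z_0 = -2 is a root, |z_0| = 2.
Divide out the factor (1 + 0.5 z) = (1 - z/z0) (since 1/z0 = -0.5):
  P(z) = (1 + 0.5 z)(1 + (0.33) z + (-0.06) z^2)
  [check: z-coef 0.33 - (-0.5) = 0.83; z^2-coef -0.06 - (-0.5)(0.33) = 0.105; z^3-coef -(-0.5)(-0.06) = -0.03.]
Remaining roots from the quadratic factor 1 + (0.33) z + (-0.06) z^2:
  Set 1 + (0.33) z + (-0.06) z^2 = 0, i.e. a z^2 + b z + c = 0 with a = -0.06, b = 0.33, c = 1.
  Discriminant D = b^2 - 4ac = (0.33)^2 - 4*(-0.06)*1 = 0.1089 - (-0.24) = 0.3489.
  D >= 0, so the roots are real: z = (-b +/- sqrt(D)) / (2a) = (-0.33 +/- 0.590678) / (-0.12).
    z_1 = (-0.33 + 0.590678) / (-0.12) = -2.1723,   |z_1| = 2.1723.
    z_2 = (-0.33 - 0.590678) / (-0.12) = 7.6723,   |z_2| = 7.6723.
Moduli of all roots: 2.0000, 2.1723, 7.6723.
All moduli strictly greater than 1? Yes.
Verdict: Stationary.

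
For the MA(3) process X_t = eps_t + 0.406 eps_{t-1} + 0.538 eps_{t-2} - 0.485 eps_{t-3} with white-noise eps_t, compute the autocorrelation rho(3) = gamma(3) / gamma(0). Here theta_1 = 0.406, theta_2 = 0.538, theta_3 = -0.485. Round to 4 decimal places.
\rho(3) = -0.2871

For an MA(q) process with theta_0 = 1, the autocovariance is
  gamma(k) = sigma^2 * sum_{i=0..q-k} theta_i * theta_{i+k},
and rho(k) = gamma(k) / gamma(0). Sigma^2 cancels.
  numerator   = (1)*(-0.485) = -0.485.
  denominator = (1)^2 + (0.406)^2 + (0.538)^2 + (-0.485)^2 = 1.689505.
  rho(3) = -0.485 / 1.689505 = -0.2871.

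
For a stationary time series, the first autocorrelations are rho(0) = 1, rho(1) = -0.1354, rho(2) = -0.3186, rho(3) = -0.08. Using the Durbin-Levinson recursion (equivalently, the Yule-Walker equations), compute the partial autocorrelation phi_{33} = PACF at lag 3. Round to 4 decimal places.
\phi_{33} = -0.2129

The PACF at lag k is phi_{kk}, the last component of the solution
to the Yule-Walker system G_k phi = r_k where
  (G_k)_{ij} = rho(|i - j|), (r_k)_i = rho(i), i,j = 1..k.
Equivalently, Durbin-Levinson gives phi_{kk} iteratively:
  phi_{11} = rho(1)
  phi_{kk} = [rho(k) - sum_{j=1..k-1} phi_{k-1,j} rho(k-j)]
            / [1 - sum_{j=1..k-1} phi_{k-1,j} rho(j)],
  phi_{k,j} = phi_{k-1,j} - phi_{kk} phi_{k-1,k-j},  j = 1..k-1.
Step k = 1:
  phi_11 = rho(1) = -0.1354.
Step k = 2:
  phi_22 = [rho(2) - phi_11 rho(1)] / [1 - phi_11 rho(1)] = [-0.3186 - (-0.1354)(-0.1354)] / [1 - (-0.1354)(-0.1354)]
         = -0.33693316 / 0.98166684 = -0.343226.
  Update: phi_21 = phi_11 - phi_22 phi_11 = -0.1354 - (-0.343226)(-0.1354) = -0.181873.
Step k = 3:
  phi_33 = [rho(3) - phi_21 rho(2) - phi_22 rho(1)] / [1 - phi_21 rho(1) - phi_22 rho(2)]
    numerator   = -0.08 - (-0.181873)(-0.3186) - (-0.343226)(-0.1354) = -0.1844174
    denominator = 1 - (-0.181873)(-0.1354) - (-0.343226)(-0.3186) = 0.86602276
  phi_33 = -0.1844174 / 0.86602276 = -0.2129.
Therefore phi_{33} = -0.2129.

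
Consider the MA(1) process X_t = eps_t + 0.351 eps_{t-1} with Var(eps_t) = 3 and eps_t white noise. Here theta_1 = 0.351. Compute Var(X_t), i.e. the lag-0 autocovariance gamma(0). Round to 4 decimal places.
\gamma(0) = 3.3696

For an MA(q) process X_t = eps_t + sum_i theta_i eps_{t-i} with
Var(eps_t) = sigma^2, the variance is
  gamma(0) = sigma^2 * (1 + sum_i theta_i^2).
  sum_i theta_i^2 = (0.351)^2 = 0.123201.
  gamma(0) = 3 * (1 + 0.123201) = 3 * 1.123201 = 3.369603, which rounds to 3.3696.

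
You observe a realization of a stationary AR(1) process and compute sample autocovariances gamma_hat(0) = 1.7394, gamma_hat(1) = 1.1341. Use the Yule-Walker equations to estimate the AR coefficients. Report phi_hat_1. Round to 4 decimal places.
\hat\phi_{1} = 0.6520

The Yule-Walker equations for an AR(p) process read, in matrix form,
  Gamma_p phi = r_p,   with   (Gamma_p)_{ij} = gamma(|i - j|),
                       (r_p)_i = gamma(i),   i,j = 1..p.
Substitute the sample gammas (Toeplitz matrix and right-hand side of size 1):
  Gamma_p = [[1.7394]]
  r_p     = [1.1341]
With p = 1 this is the single equation gamma(0) phi_1 = gamma(1):
  phi_hat_1 = gamma(1) / gamma(0) = 1.1341 / 1.7394 = 0.6520.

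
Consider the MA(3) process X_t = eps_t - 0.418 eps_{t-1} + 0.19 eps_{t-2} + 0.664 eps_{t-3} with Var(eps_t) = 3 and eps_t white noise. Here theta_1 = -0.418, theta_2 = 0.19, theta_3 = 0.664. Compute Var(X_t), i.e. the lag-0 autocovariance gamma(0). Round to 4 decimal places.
\gamma(0) = 4.9552

For an MA(q) process X_t = eps_t + sum_i theta_i eps_{t-i} with
Var(eps_t) = sigma^2, the variance is
  gamma(0) = sigma^2 * (1 + sum_i theta_i^2).
  sum_i theta_i^2 = (-0.418)^2 + (0.19)^2 + (0.664)^2 = 0.174724 + 0.0361 + 0.440896 = 0.65172.
  gamma(0) = 3 * (1 + 0.65172) = 3 * 1.65172 = 4.95516, which rounds to 4.9552.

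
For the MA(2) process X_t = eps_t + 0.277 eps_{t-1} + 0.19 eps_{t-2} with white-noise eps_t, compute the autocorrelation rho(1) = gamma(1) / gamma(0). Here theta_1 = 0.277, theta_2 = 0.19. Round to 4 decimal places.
\rho(1) = 0.2962

For an MA(q) process with theta_0 = 1, the autocovariance is
  gamma(k) = sigma^2 * sum_{i=0..q-k} theta_i * theta_{i+k},
and rho(k) = gamma(k) / gamma(0). Sigma^2 cancels.
  numerator   = (1)*(0.277) + (0.277)*(0.19) = 0.32963.
  denominator = (1)^2 + (0.277)^2 + (0.19)^2 = 1.112829.
  rho(1) = 0.32963 / 1.112829 = 0.2962.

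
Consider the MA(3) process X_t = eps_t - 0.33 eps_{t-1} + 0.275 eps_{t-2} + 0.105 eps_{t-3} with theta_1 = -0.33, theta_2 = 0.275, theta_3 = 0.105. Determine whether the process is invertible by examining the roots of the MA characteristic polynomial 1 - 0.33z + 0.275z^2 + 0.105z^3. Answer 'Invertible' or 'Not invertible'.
\text{Invertible}

The MA(q) characteristic polynomial is P(z) = 1 - 0.33z + 0.275z^2 + 0.105z^3.
Invertibility requires all roots to lie outside the unit circle, i.e. |z| > 1 for every root.
Degree 3: look for a simple real root z0 first, then factor out (1 - z/z0) and solve the remaining quadratic.
Testing z0 = -4: P(-4) = 1 + (-0.33)(-4) + (0.275)(-4)^2 + (0.105)(-4)^3
  = 1 + (1.32) + (4.4) + (-6.72) = 0.  So z_0 = -4 is a root, |z_0| = 4.
Divide out the factor (1 + 0.25 z) = (1 - z/z0) (since 1/z0 = -0.25):
  P(z) = (1 + 0.25 z)(1 + (-0.58) z + (0.42) z^2)
  [check: z-coef -0.58 - (-0.25) = -0.33; z^2-coef 0.42 - (-0.25)(-0.58) = 0.275; z^3-coef -(-0.25)(0.42) = 0.105.]
Remaining roots from the quadratic factor 1 + (-0.58) z + (0.42) z^2:
  Set 1 + (-0.58) z + (0.42) z^2 = 0, i.e. a z^2 + b z + c = 0 with a = 0.42, b = -0.58, c = 1.
  Discriminant D = b^2 - 4ac = (-0.58)^2 - 4*(0.42)*1 = 0.3364 - (1.68) = -1.3436.
  D < 0, so the roots are the complex-conjugate pair z = (-b +/- i sqrt(-D)) / (2a) = 0.6905 +/- 1.3799i.
  For a conjugate pair |z|^2 = z * conj(z) = (product of roots) = c/a = 1/(0.42) = 2.380952, so |z| = sqrt(2.380952) = 1.543 for both roots.
Moduli of all roots: 4.0000, 1.5430, 1.5430.
All moduli strictly greater than 1? Yes.
Verdict: Invertible.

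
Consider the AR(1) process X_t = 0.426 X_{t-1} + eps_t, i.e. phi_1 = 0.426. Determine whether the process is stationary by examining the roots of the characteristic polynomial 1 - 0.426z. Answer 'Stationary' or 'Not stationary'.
\text{Stationary}

The AR(p) characteristic polynomial is P(z) = 1 - 0.426z.
Stationarity requires all roots to lie outside the unit circle, i.e. |z| > 1 for every root.
This is linear in z: 1 + (-0.426) z = 0  =>  z = -1/(-0.426) = 2.347418,  |z| = 2.347418.
Moduli of all roots: 2.3474.
All moduli strictly greater than 1? Yes.
Verdict: Stationary.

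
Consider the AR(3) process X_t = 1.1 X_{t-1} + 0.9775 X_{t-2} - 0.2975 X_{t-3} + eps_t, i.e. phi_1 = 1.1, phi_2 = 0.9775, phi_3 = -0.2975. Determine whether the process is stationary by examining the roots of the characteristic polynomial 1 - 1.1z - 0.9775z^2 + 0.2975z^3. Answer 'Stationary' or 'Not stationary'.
\text{Not stationary}

The AR(p) characteristic polynomial is P(z) = 1 - 1.1z - 0.9775z^2 + 0.2975z^3.
Stationarity requires all roots to lie outside the unit circle, i.e. |z| > 1 for every root.
Degree 3: look for a simple real root z0 first, then factor out (1 - z/z0) and solve the remaining quadratic.
Testing z0 = 4: P(4) = 1 + (-1.1)(4) + (-0.9775)(4)^2 + (0.2975)(4)^3
  = 1 + (-4.4) + (-15.64) + (19.04) = 0.  So z_0 = 4 is a root, |z_0| = 4.
Divide out the factor (1 - 0.25 z) = (1 - z/z0) (since 1/z0 = 0.25):
  P(z) = (1 - 0.25 z)(1 + (-0.85) z + (-1.19) z^2)
  [check: z-coef -0.85 - (0.25) = -1.1; z^2-coef -1.19 - (0.25)(-0.85) = -0.9775; z^3-coef -(0.25)(-1.19) = 0.2975.]
Remaining roots from the quadratic factor 1 + (-0.85) z + (-1.19) z^2:
  Set 1 + (-0.85) z + (-1.19) z^2 = 0, i.e. a z^2 + b z + c = 0 with a = -1.19, b = -0.85, c = 1.
  Discriminant D = b^2 - 4ac = (-0.85)^2 - 4*(-1.19)*1 = 0.7225 - (-4.76) = 5.4825.
  D >= 0, so the roots are real: z = (-b +/- sqrt(D)) / (2a) = (0.85 +/- 2.341474) / (-2.38).
    z_1 = (0.85 + 2.341474) / (-2.38) = -1.341,   |z_1| = 1.341.
    z_2 = (0.85 - 2.341474) / (-2.38) = 0.6267,   |z_2| = 0.6267.
Moduli of all roots: 4.0000, 1.3410, 0.6267.
All moduli strictly greater than 1? No.
Verdict: Not stationary.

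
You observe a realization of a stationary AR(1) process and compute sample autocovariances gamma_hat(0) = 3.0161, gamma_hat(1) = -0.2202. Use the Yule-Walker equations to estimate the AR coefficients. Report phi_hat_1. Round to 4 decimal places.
\hat\phi_{1} = -0.0730

The Yule-Walker equations for an AR(p) process read, in matrix form,
  Gamma_p phi = r_p,   with   (Gamma_p)_{ij} = gamma(|i - j|),
                       (r_p)_i = gamma(i),   i,j = 1..p.
Substitute the sample gammas (Toeplitz matrix and right-hand side of size 1):
  Gamma_p = [[3.0161]]
  r_p     = [-0.2202]
With p = 1 this is the single equation gamma(0) phi_1 = gamma(1):
  phi_hat_1 = gamma(1) / gamma(0) = -0.2202 / 3.0161 = -0.0730.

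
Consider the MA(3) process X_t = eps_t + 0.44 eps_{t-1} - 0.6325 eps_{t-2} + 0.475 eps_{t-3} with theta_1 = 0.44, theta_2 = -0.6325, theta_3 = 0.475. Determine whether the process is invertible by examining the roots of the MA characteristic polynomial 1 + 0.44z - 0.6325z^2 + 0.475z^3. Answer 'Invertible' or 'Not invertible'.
\text{Not invertible}

The MA(q) characteristic polynomial is P(z) = 1 + 0.44z - 0.6325z^2 + 0.475z^3.
Invertibility requires all roots to lie outside the unit circle, i.e. |z| > 1 for every root.
Degree 3: look for a simple real root z0 first, then factor out (1 - z/z0) and solve the remaining quadratic.
Testing z0 = -0.8: P(-0.8) = 1 + (0.44)(-0.8) + (-0.6325)(-0.8)^2 + (0.475)(-0.8)^3
  = 1 + (-0.352) + (-0.4048) + (-0.2432) = 0.  So z_0 = -0.8 is a root, |z_0| = 0.8.
Divide out the factor (1 + 1.25 z) = (1 - z/z0) (since 1/z0 = -1.25):
  P(z) = (1 + 1.25 z)(1 + (-0.81) z + (0.38) z^2)
  [check: z-coef -0.81 - (-1.25) = 0.44; z^2-coef 0.38 - (-1.25)(-0.81) = -0.6325; z^3-coef -(-1.25)(0.38) = 0.475.]
Remaining roots from the quadratic factor 1 + (-0.81) z + (0.38) z^2:
  Set 1 + (-0.81) z + (0.38) z^2 = 0, i.e. a z^2 + b z + c = 0 with a = 0.38, b = -0.81, c = 1.
  Discriminant D = b^2 - 4ac = (-0.81)^2 - 4*(0.38)*1 = 0.6561 - (1.52) = -0.8639.
  D < 0, so the roots are the complex-conjugate pair z = (-b +/- i sqrt(-D)) / (2a) = 1.0658 +/- 1.223i.
  For a conjugate pair |z|^2 = z * conj(z) = (product of roots) = c/a = 1/(0.38) = 2.631579, so |z| = sqrt(2.631579) = 1.6222 for both roots.
Moduli of all roots: 0.8000, 1.6222, 1.6222.
All moduli strictly greater than 1? No.
Verdict: Not invertible.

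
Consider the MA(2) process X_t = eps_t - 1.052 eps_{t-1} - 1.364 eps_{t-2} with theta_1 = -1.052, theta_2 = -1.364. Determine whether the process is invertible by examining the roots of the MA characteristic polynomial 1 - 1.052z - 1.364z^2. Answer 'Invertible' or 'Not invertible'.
\text{Not invertible}

The MA(q) characteristic polynomial is P(z) = 1 - 1.052z - 1.364z^2.
Invertibility requires all roots to lie outside the unit circle, i.e. |z| > 1 for every root.
Set 1 + (-1.052) z + (-1.364) z^2 = 0, i.e. a z^2 + b z + c = 0 with a = -1.364, b = -1.052, c = 1.
Discriminant D = b^2 - 4ac = (-1.052)^2 - 4*(-1.364)*1 = 1.106704 - (-5.456) = 6.562704.
D >= 0, so the roots are real: z = (-b +/- sqrt(D)) / (2a) = (1.052 +/- 2.561778) / (-2.728).
  z_1 = (1.052 + 2.561778) / (-2.728) = -1.3247,   |z_1| = 1.3247.
  z_2 = (1.052 - 2.561778) / (-2.728) = 0.5534,   |z_2| = 0.5534.
Moduli of all roots: 1.3247, 0.5534.
All moduli strictly greater than 1? No.
Verdict: Not invertible.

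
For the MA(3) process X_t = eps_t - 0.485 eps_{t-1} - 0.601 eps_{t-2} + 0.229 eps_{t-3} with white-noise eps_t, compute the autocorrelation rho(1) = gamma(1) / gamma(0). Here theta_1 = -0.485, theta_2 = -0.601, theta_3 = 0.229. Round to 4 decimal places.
\rho(1) = -0.2008

For an MA(q) process with theta_0 = 1, the autocovariance is
  gamma(k) = sigma^2 * sum_{i=0..q-k} theta_i * theta_{i+k},
and rho(k) = gamma(k) / gamma(0). Sigma^2 cancels.
  numerator   = (1)*(-0.485) + (-0.485)*(-0.601) + (-0.601)*(0.229) = -0.331144.
  denominator = (1)^2 + (-0.485)^2 + (-0.601)^2 + (0.229)^2 = 1.648867.
  rho(1) = -0.331144 / 1.648867 = -0.2008.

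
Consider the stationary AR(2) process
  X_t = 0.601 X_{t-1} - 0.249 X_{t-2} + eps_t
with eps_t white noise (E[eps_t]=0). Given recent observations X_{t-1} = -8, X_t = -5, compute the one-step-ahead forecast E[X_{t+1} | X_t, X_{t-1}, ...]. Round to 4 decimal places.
E[X_{t+1} \mid \mathcal F_t] = -1.0130

For an AR(p) model X_t = c + sum_i phi_i X_{t-i} + eps_t, the
one-step-ahead conditional mean is
  E[X_{t+1} | X_t, ...] = c + sum_i phi_i X_{t+1-i}.
Substitute known values:
  E[X_{t+1} | ...] = (0.601) * (-5) + (-0.249) * (-8)
                   = -1.0130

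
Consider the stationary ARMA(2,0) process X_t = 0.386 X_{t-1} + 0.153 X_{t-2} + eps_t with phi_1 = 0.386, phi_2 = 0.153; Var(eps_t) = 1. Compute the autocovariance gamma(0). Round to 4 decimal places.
\gamma(0) = 1.2924

Multiply the model equation by X_{t-k} and take expectations. With theta_0 = psi_0 = 1 and psi_j the MA(infinity) weights, this gives
  gamma(k) - sum_i phi_i gamma(k-i) = c_k,
  c_k = sigma^2 * sum_{j=k..q} theta_j psi_{j-k}   (c_k = 0 for k > q),
using gamma(-m) = gamma(m).
Pure AR (q = 0): c_0 = sigma^2 = 1, c_k = 0 for k >= 1.
Equations for k = 0, 1, 2 (AR order 2, c_2 = 0):
  (E0) gamma(0) = phi_1 gamma(1) + phi_2 gamma(2) + c_0
  (E1) gamma(1) = phi_1 gamma(0) + phi_2 gamma(1) + c_1
  (E2) gamma(2) = phi_1 gamma(1) + phi_2 gamma(0)
From (E1): gamma(1) = A gamma(0) + B with
  A = phi_1 / (1 - phi_2) = 0.386 / 0.847 = 0.455726,   B = c_1 / (1 - phi_2) = 0 / 0.847 = 0.
Insert (E2) into (E0): gamma(0) (1 - phi_2^2) = phi_1 (1 + phi_2) gamma(1) + c_0.
  phi_1 (1 + phi_2) = (0.386)(1.153) = 0.445058,   1 - phi_2^2 = 0.976591.
Replace gamma(1) by A gamma(0) + B and collect gamma(0):
  gamma(0) [0.976591 - (0.445058)(0.455726)] = c_0 = 1
  gamma(0) * 0.773766 = 1
  gamma(0) = 1 / 0.773766 = 1.29238.
Therefore gamma(0) = 1.2924 (to 4 decimal places).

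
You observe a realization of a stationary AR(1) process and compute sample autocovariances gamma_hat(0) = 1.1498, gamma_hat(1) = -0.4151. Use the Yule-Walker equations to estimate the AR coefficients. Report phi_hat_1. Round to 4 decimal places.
\hat\phi_{1} = -0.3610

The Yule-Walker equations for an AR(p) process read, in matrix form,
  Gamma_p phi = r_p,   with   (Gamma_p)_{ij} = gamma(|i - j|),
                       (r_p)_i = gamma(i),   i,j = 1..p.
Substitute the sample gammas (Toeplitz matrix and right-hand side of size 1):
  Gamma_p = [[1.1498]]
  r_p     = [-0.4151]
With p = 1 this is the single equation gamma(0) phi_1 = gamma(1):
  phi_hat_1 = gamma(1) / gamma(0) = -0.4151 / 1.1498 = -0.3610.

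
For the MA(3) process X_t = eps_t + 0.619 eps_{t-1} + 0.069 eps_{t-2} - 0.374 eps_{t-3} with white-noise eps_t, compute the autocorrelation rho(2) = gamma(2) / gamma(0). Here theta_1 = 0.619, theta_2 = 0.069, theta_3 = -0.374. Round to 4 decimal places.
\rho(2) = -0.1064

For an MA(q) process with theta_0 = 1, the autocovariance is
  gamma(k) = sigma^2 * sum_{i=0..q-k} theta_i * theta_{i+k},
and rho(k) = gamma(k) / gamma(0). Sigma^2 cancels.
  numerator   = (1)*(0.069) + (0.619)*(-0.374) = -0.162506.
  denominator = (1)^2 + (0.619)^2 + (0.069)^2 + (-0.374)^2 = 1.527798.
  rho(2) = -0.162506 / 1.527798 = -0.1064.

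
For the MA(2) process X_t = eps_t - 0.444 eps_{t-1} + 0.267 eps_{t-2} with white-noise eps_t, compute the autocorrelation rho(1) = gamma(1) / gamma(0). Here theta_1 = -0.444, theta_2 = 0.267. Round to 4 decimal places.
\rho(1) = -0.4435

For an MA(q) process with theta_0 = 1, the autocovariance is
  gamma(k) = sigma^2 * sum_{i=0..q-k} theta_i * theta_{i+k},
and rho(k) = gamma(k) / gamma(0). Sigma^2 cancels.
  numerator   = (1)*(-0.444) + (-0.444)*(0.267) = -0.562548.
  denominator = (1)^2 + (-0.444)^2 + (0.267)^2 = 1.268425.
  rho(1) = -0.562548 / 1.268425 = -0.4435.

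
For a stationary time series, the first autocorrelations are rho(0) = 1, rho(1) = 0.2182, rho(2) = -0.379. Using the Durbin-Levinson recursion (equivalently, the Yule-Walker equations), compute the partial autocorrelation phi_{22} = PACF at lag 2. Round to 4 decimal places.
\phi_{22} = -0.4479

The PACF at lag k is phi_{kk}, the last component of the solution
to the Yule-Walker system G_k phi = r_k where
  (G_k)_{ij} = rho(|i - j|), (r_k)_i = rho(i), i,j = 1..k.
Equivalently, Durbin-Levinson gives phi_{kk} iteratively:
  phi_{11} = rho(1)
  phi_{kk} = [rho(k) - sum_{j=1..k-1} phi_{k-1,j} rho(k-j)]
            / [1 - sum_{j=1..k-1} phi_{k-1,j} rho(j)],
  phi_{k,j} = phi_{k-1,j} - phi_{kk} phi_{k-1,k-j},  j = 1..k-1.
Step k = 1:
  phi_11 = rho(1) = 0.2182.
Step k = 2:
  phi_22 = [rho(2) - phi_11 rho(1)] / [1 - phi_11 rho(1)] = [-0.379 - (0.2182)(0.2182)] / [1 - (0.2182)(0.2182)]
         = -0.42661124 / 0.95238876 = -0.4479.
Therefore phi_{22} = -0.4479.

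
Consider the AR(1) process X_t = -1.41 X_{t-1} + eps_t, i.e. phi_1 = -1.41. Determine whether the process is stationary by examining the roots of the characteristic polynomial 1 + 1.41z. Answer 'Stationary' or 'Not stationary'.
\text{Not stationary}

The AR(p) characteristic polynomial is P(z) = 1 + 1.41z.
Stationarity requires all roots to lie outside the unit circle, i.e. |z| > 1 for every root.
This is linear in z: 1 + (1.41) z = 0  =>  z = -1/(1.41) = -0.70922,  |z| = 0.70922.
Moduli of all roots: 0.7092.
All moduli strictly greater than 1? No.
Verdict: Not stationary.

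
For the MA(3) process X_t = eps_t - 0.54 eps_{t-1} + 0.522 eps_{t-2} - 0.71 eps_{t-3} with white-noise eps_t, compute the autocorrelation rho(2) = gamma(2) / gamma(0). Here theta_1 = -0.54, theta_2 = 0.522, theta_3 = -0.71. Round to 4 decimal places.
\rho(2) = 0.4378

For an MA(q) process with theta_0 = 1, the autocovariance is
  gamma(k) = sigma^2 * sum_{i=0..q-k} theta_i * theta_{i+k},
and rho(k) = gamma(k) / gamma(0). Sigma^2 cancels.
  numerator   = (1)*(0.522) + (-0.54)*(-0.71) = 0.9054.
  denominator = (1)^2 + (-0.54)^2 + (0.522)^2 + (-0.71)^2 = 2.068184.
  rho(2) = 0.9054 / 2.068184 = 0.4378.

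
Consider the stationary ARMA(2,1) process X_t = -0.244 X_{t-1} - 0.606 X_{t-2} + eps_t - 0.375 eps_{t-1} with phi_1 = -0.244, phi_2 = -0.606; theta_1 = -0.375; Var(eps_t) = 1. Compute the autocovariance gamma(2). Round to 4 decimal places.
\gamma(2) = -1.0977

Multiply the model equation by X_{t-k} and take expectations. With theta_0 = psi_0 = 1 and psi_j the MA(infinity) weights, this gives
  gamma(k) - sum_i phi_i gamma(k-i) = c_k,
  c_k = sigma^2 * sum_{j=k..q} theta_j psi_{j-k}   (c_k = 0 for k > q),
using gamma(-m) = gamma(m).
psi-weights needed (psi_j = theta_j + sum_i phi_i psi_{j-i}):
  psi_1 = theta_1 + phi_1 = -0.375 + (-0.244) = -0.619
Right-hand sides:
  c_0 = sigma^2 (1 + theta_1 psi_1) = 1 * (1 + (-0.375)(-0.619)) = 1 * 1.232125 = 1.232125
  c_1 = sigma^2 theta_1 = 1 * (-0.375) = -0.375
  c_2 = 0
Equations for k = 0, 1, 2 (AR order 2, c_2 = 0):
  (E0) gamma(0) = phi_1 gamma(1) + phi_2 gamma(2) + c_0
  (E1) gamma(1) = phi_1 gamma(0) + phi_2 gamma(1) + c_1
  (E2) gamma(2) = phi_1 gamma(1) + phi_2 gamma(0)
From (E1): gamma(1) = A gamma(0) + B with
  A = phi_1 / (1 - phi_2) = -0.244 / 1.606 = -0.15193,   B = c_1 / (1 - phi_2) = -0.375 / 1.606 = -0.233499.
Insert (E2) into (E0): gamma(0) (1 - phi_2^2) = phi_1 (1 + phi_2) gamma(1) + c_0.
  phi_1 (1 + phi_2) = (-0.244)(0.394) = -0.096136,   1 - phi_2^2 = 0.632764.
Replace gamma(1) by A gamma(0) + B and collect gamma(0):
  gamma(0) [0.632764 - (-0.096136)(-0.15193)] = (-0.096136)(-0.233499) + 1.232125
  gamma(0) * 0.618158 = 1.254573
  gamma(0) = 1.254573 / 0.618158 = 2.029534.
  gamma(1) = A gamma(0) + B = (-0.15193)(2.029534) + (-0.233499) = -0.541847.
  gamma(2) = phi_1 gamma(1) + phi_2 gamma(0) = (-0.244)(-0.541847) + (-0.606)(2.029534) = -1.097687.
Therefore gamma(2) = -1.0977 (to 4 decimal places).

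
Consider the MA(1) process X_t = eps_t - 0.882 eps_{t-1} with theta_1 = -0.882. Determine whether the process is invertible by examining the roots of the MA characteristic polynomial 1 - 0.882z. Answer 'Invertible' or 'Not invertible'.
\text{Invertible}

The MA(q) characteristic polynomial is P(z) = 1 - 0.882z.
Invertibility requires all roots to lie outside the unit circle, i.e. |z| > 1 for every root.
This is linear in z: 1 + (-0.882) z = 0  =>  z = -1/(-0.882) = 1.133787,  |z| = 1.133787.
Moduli of all roots: 1.1338.
All moduli strictly greater than 1? Yes.
Verdict: Invertible.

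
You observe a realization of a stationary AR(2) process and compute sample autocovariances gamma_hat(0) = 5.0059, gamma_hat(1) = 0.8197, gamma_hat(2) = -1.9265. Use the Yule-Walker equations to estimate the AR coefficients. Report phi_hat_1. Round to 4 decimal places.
\hat\phi_{1} = 0.2330

The Yule-Walker equations for an AR(p) process read, in matrix form,
  Gamma_p phi = r_p,   with   (Gamma_p)_{ij} = gamma(|i - j|),
                       (r_p)_i = gamma(i),   i,j = 1..p.
Substitute the sample gammas (Toeplitz matrix and right-hand side of size 2):
  Gamma_p = [[5.0059, 0.8197], [0.8197, 5.0059]]
  r_p     = [0.8197, -1.9265]
Written out:
  5.0059 phi_1 + 0.8197 phi_2 = 0.8197
  0.8197 phi_1 + 5.0059 phi_2 = -1.9265
Solve by Cramer's rule:
  det = gamma(0)^2 - gamma(1)^2 = (5.0059)^2 - (0.8197)^2 = 25.05903481 - 0.67190809 = 24.38712672
  phi_hat_1 = [gamma(1) gamma(0) - gamma(1) gamma(2)] / det = [(0.8197)(5.0059) - (0.8197)(-1.9265)] / 24.38712672 = 5.68248828 / 24.38712672 = 0.233
  phi_hat_2 = [gamma(0) gamma(2) - gamma(1)^2] / det = [(5.0059)(-1.9265) - (0.8197)^2] / 24.38712672 = -10.31577444 / 24.38712672 = -0.423
So phi_hat = [0.2330, -0.4230].
Therefore phi_hat_1 = 0.2330.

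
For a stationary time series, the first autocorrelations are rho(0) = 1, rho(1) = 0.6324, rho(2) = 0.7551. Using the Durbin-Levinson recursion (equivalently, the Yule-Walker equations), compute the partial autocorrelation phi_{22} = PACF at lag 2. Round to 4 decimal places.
\phi_{22} = 0.5919

The PACF at lag k is phi_{kk}, the last component of the solution
to the Yule-Walker system G_k phi = r_k where
  (G_k)_{ij} = rho(|i - j|), (r_k)_i = rho(i), i,j = 1..k.
Equivalently, Durbin-Levinson gives phi_{kk} iteratively:
  phi_{11} = rho(1)
  phi_{kk} = [rho(k) - sum_{j=1..k-1} phi_{k-1,j} rho(k-j)]
            / [1 - sum_{j=1..k-1} phi_{k-1,j} rho(j)],
  phi_{k,j} = phi_{k-1,j} - phi_{kk} phi_{k-1,k-j},  j = 1..k-1.
Step k = 1:
  phi_11 = rho(1) = 0.6324.
Step k = 2:
  phi_22 = [rho(2) - phi_11 rho(1)] / [1 - phi_11 rho(1)] = [0.7551 - (0.6324)(0.6324)] / [1 - (0.6324)(0.6324)]
         = 0.35517024 / 0.60007024 = 0.5919.
Therefore phi_{22} = 0.5919.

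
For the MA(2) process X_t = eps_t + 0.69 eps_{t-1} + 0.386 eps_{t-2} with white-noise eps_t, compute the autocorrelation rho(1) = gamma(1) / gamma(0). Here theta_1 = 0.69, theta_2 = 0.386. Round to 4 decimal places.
\rho(1) = 0.5885

For an MA(q) process with theta_0 = 1, the autocovariance is
  gamma(k) = sigma^2 * sum_{i=0..q-k} theta_i * theta_{i+k},
and rho(k) = gamma(k) / gamma(0). Sigma^2 cancels.
  numerator   = (1)*(0.69) + (0.69)*(0.386) = 0.95634.
  denominator = (1)^2 + (0.69)^2 + (0.386)^2 = 1.625096.
  rho(1) = 0.95634 / 1.625096 = 0.5885.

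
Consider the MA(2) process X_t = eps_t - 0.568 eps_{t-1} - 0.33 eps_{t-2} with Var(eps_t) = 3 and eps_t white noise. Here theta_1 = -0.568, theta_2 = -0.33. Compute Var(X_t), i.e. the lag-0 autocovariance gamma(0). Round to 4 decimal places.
\gamma(0) = 4.2946

For an MA(q) process X_t = eps_t + sum_i theta_i eps_{t-i} with
Var(eps_t) = sigma^2, the variance is
  gamma(0) = sigma^2 * (1 + sum_i theta_i^2).
  sum_i theta_i^2 = (-0.568)^2 + (-0.33)^2 = 0.322624 + 0.1089 = 0.431524.
  gamma(0) = 3 * (1 + 0.431524) = 3 * 1.431524 = 4.294572, which rounds to 4.2946.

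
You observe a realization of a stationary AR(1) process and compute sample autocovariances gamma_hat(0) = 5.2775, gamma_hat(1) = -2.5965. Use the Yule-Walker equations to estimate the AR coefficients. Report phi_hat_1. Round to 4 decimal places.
\hat\phi_{1} = -0.4920

The Yule-Walker equations for an AR(p) process read, in matrix form,
  Gamma_p phi = r_p,   with   (Gamma_p)_{ij} = gamma(|i - j|),
                       (r_p)_i = gamma(i),   i,j = 1..p.
Substitute the sample gammas (Toeplitz matrix and right-hand side of size 1):
  Gamma_p = [[5.2775]]
  r_p     = [-2.5965]
With p = 1 this is the single equation gamma(0) phi_1 = gamma(1):
  phi_hat_1 = gamma(1) / gamma(0) = -2.5965 / 5.2775 = -0.4920.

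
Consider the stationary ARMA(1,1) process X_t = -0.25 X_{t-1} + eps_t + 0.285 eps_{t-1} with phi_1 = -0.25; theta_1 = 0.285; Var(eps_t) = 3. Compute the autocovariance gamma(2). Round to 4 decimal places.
\gamma(2) = -0.0260

Multiply the model equation by X_{t-k} and take expectations. With theta_0 = psi_0 = 1 and psi_j the MA(infinity) weights, this gives
  gamma(k) - sum_i phi_i gamma(k-i) = c_k,
  c_k = sigma^2 * sum_{j=k..q} theta_j psi_{j-k}   (c_k = 0 for k > q),
using gamma(-m) = gamma(m).
psi-weights needed (psi_j = theta_j + sum_i phi_i psi_{j-i}):
  psi_1 = theta_1 + phi_1 = 0.285 + (-0.25) = 0.035
Right-hand sides:
  c_0 = sigma^2 (1 + theta_1 psi_1) = 3 * (1 + (0.285)(0.035)) = 3 * 1.009975 = 3.029925
  c_1 = sigma^2 theta_1 = 3 * (0.285) = 0.855
  c_2 = 0
Equations for k = 0 and k = 1 (AR order 1):
  gamma(0) = phi_1 gamma(1) + c_0
  gamma(1) = phi_1 gamma(0) + c_1
Substituting the second into the first: gamma(0) (1 - phi_1^2) = c_0 + phi_1 c_1, so
  gamma(0) = (c_0 + phi_1 c_1) / (1 - phi_1^2) = (3.029925 + (-0.25)(0.855)) / (1 - (-0.25)^2) = 2.816175 / 0.9375 = 3.00392.
  gamma(1) = phi_1 gamma(0) + c_1 = (-0.25)(3.00392) + (0.855) = 0.10402.
For k = 2 (> q): gamma(2) = phi_1 gamma(1) = (-0.25)(0.10402) = -0.026005.
Therefore gamma(2) = -0.0260 (to 4 decimal places).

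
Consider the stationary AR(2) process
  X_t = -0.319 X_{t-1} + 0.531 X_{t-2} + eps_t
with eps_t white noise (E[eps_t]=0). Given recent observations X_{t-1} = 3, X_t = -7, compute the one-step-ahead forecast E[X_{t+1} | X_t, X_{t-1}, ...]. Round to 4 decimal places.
E[X_{t+1} \mid \mathcal F_t] = 3.8260

For an AR(p) model X_t = c + sum_i phi_i X_{t-i} + eps_t, the
one-step-ahead conditional mean is
  E[X_{t+1} | X_t, ...] = c + sum_i phi_i X_{t+1-i}.
Substitute known values:
  E[X_{t+1} | ...] = (-0.319) * (-7) + (0.531) * (3)
                   = 3.8260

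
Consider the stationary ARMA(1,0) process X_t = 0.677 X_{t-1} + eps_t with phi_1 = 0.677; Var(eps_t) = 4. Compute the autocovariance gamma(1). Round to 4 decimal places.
\gamma(1) = 4.9993

Multiply the model equation by X_{t-k} and take expectations. With theta_0 = psi_0 = 1 and psi_j the MA(infinity) weights, this gives
  gamma(k) - sum_i phi_i gamma(k-i) = c_k,
  c_k = sigma^2 * sum_{j=k..q} theta_j psi_{j-k}   (c_k = 0 for k > q),
using gamma(-m) = gamma(m).
Pure AR (q = 0): c_0 = sigma^2 = 4, c_k = 0 for k >= 1.
Equations for k = 0 and k = 1 (AR order 1):
  gamma(0) = phi_1 gamma(1) + c_0
  gamma(1) = phi_1 gamma(0) + c_1
Substituting the second into the first: gamma(0) (1 - phi_1^2) = c_0 + phi_1 c_1, so
  gamma(0) = c_0 / (1 - phi_1^2) = 4 / (1 - (0.677)^2) = 4 / 0.541671 = 7.384556.
  gamma(1) = phi_1 gamma(0) = (0.677)(7.384556) = 4.999345.
Therefore gamma(1) = 4.9993 (to 4 decimal places).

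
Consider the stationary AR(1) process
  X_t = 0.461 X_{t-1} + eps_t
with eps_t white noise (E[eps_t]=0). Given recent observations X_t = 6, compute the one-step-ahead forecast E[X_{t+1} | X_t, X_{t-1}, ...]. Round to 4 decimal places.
E[X_{t+1} \mid \mathcal F_t] = 2.7660

For an AR(p) model X_t = c + sum_i phi_i X_{t-i} + eps_t, the
one-step-ahead conditional mean is
  E[X_{t+1} | X_t, ...] = c + sum_i phi_i X_{t+1-i}.
Substitute known values:
  E[X_{t+1} | ...] = (0.461) * (6)
                   = 2.7660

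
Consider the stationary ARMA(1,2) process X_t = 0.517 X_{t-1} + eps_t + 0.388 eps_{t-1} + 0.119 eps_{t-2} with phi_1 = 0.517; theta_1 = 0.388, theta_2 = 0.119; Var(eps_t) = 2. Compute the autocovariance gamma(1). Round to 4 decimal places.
\gamma(1) = 3.3583

Multiply the model equation by X_{t-k} and take expectations. With theta_0 = psi_0 = 1 and psi_j the MA(infinity) weights, this gives
  gamma(k) - sum_i phi_i gamma(k-i) = c_k,
  c_k = sigma^2 * sum_{j=k..q} theta_j psi_{j-k}   (c_k = 0 for k > q),
using gamma(-m) = gamma(m).
psi-weights needed (psi_j = theta_j + sum_i phi_i psi_{j-i}):
  psi_1 = theta_1 + phi_1 = 0.388 + (0.517) = 0.905
  psi_2 = theta_2 + phi_1 psi_1 = 0.119 + (0.517)(0.905) = 0.586885
Right-hand sides:
  c_0 = sigma^2 (1 + theta_1 psi_1 + theta_2 psi_2) = 2 * (1 + (0.388)(0.905) + (0.119)(0.586885)) = 2 * 1.420979 = 2.841959
  c_1 = sigma^2 (theta_1 + theta_2 psi_1) = 2 * (0.388 + (0.119)(0.905)) = 0.99139
  c_2 = sigma^2 theta_2 = 2 * (0.119) = 0.238
Equations for k = 0 and k = 1 (AR order 1):
  gamma(0) = phi_1 gamma(1) + c_0
  gamma(1) = phi_1 gamma(0) + c_1
Substituting the second into the first: gamma(0) (1 - phi_1^2) = c_0 + phi_1 c_1, so
  gamma(0) = (c_0 + phi_1 c_1) / (1 - phi_1^2) = (2.841959 + (0.517)(0.99139)) / (1 - (0.517)^2) = 3.354507 / 0.732711 = 4.578213.
  gamma(1) = phi_1 gamma(0) + c_1 = (0.517)(4.578213) + (0.99139) = 3.358326.
Therefore gamma(1) = 3.3583 (to 4 decimal places).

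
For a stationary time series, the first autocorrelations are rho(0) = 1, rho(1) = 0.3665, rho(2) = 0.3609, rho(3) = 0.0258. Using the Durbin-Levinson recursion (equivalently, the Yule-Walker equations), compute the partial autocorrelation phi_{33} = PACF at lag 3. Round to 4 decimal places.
\phi_{33} = -0.2081

The PACF at lag k is phi_{kk}, the last component of the solution
to the Yule-Walker system G_k phi = r_k where
  (G_k)_{ij} = rho(|i - j|), (r_k)_i = rho(i), i,j = 1..k.
Equivalently, Durbin-Levinson gives phi_{kk} iteratively:
  phi_{11} = rho(1)
  phi_{kk} = [rho(k) - sum_{j=1..k-1} phi_{k-1,j} rho(k-j)]
            / [1 - sum_{j=1..k-1} phi_{k-1,j} rho(j)],
  phi_{k,j} = phi_{k-1,j} - phi_{kk} phi_{k-1,k-j},  j = 1..k-1.
Step k = 1:
  phi_11 = rho(1) = 0.3665.
Step k = 2:
  phi_22 = [rho(2) - phi_11 rho(1)] / [1 - phi_11 rho(1)] = [0.3609 - (0.3665)(0.3665)] / [1 - (0.3665)(0.3665)]
         = 0.22657775 / 0.86567775 = 0.261735.
  Update: phi_21 = phi_11 - phi_22 phi_11 = 0.3665 - (0.261735)(0.3665) = 0.270574.
Step k = 3:
  phi_33 = [rho(3) - phi_21 rho(2) - phi_22 rho(1)] / [1 - phi_21 rho(1) - phi_22 rho(2)]
    numerator   = 0.0258 - (0.270574)(0.3609) - (0.261735)(0.3665) = -0.16777597
    denominator = 1 - (0.270574)(0.3665) - (0.261735)(0.3609) = 0.80637453
  phi_33 = -0.16777597 / 0.80637453 = -0.2081.
Therefore phi_{33} = -0.2081.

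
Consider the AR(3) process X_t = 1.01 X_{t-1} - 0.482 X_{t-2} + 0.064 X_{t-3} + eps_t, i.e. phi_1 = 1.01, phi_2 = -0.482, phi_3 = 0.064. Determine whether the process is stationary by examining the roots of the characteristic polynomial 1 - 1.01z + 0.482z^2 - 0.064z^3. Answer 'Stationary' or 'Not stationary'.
\text{Stationary}

The AR(p) characteristic polynomial is P(z) = 1 - 1.01z + 0.482z^2 - 0.064z^3.
Stationarity requires all roots to lie outside the unit circle, i.e. |z| > 1 for every root.
Degree 3: look for a simple real root z0 first, then factor out (1 - z/z0) and solve the remaining quadratic.
Testing z0 = 5: P(5) = 1 + (-1.01)(5) + (0.482)(5)^2 + (-0.064)(5)^3
  = 1 + (-5.05) + (12.05) + (-8) = 0.  So z_0 = 5 is a root, |z_0| = 5.
Divide out the factor (1 - 0.2 z) = (1 - z/z0) (since 1/z0 = 0.2):
  P(z) = (1 - 0.2 z)(1 + (-0.81) z + (0.32) z^2)
  [check: z-coef -0.81 - (0.2) = -1.01; z^2-coef 0.32 - (0.2)(-0.81) = 0.482; z^3-coef -(0.2)(0.32) = -0.064.]
Remaining roots from the quadratic factor 1 + (-0.81) z + (0.32) z^2:
  Set 1 + (-0.81) z + (0.32) z^2 = 0, i.e. a z^2 + b z + c = 0 with a = 0.32, b = -0.81, c = 1.
  Discriminant D = b^2 - 4ac = (-0.81)^2 - 4*(0.32)*1 = 0.6561 - (1.28) = -0.6239.
  D < 0, so the roots are the complex-conjugate pair z = (-b +/- i sqrt(-D)) / (2a) = 1.2656 +/- 1.2342i.
  For a conjugate pair |z|^2 = z * conj(z) = (product of roots) = c/a = 1/(0.32) = 3.125, so |z| = sqrt(3.125) = 1.7678 for both roots.
Moduli of all roots: 5.0000, 1.7678, 1.7678.
All moduli strictly greater than 1? Yes.
Verdict: Stationary.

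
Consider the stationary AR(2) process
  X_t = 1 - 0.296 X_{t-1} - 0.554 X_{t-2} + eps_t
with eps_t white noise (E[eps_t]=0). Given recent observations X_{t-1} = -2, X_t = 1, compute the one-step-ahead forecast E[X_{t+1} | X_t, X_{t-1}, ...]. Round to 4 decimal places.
E[X_{t+1} \mid \mathcal F_t] = 1.8120

For an AR(p) model X_t = c + sum_i phi_i X_{t-i} + eps_t, the
one-step-ahead conditional mean is
  E[X_{t+1} | X_t, ...] = c + sum_i phi_i X_{t+1-i}.
Substitute known values:
  E[X_{t+1} | ...] = 1 + (-0.296) * (1) + (-0.554) * (-2)
                   = 1.8120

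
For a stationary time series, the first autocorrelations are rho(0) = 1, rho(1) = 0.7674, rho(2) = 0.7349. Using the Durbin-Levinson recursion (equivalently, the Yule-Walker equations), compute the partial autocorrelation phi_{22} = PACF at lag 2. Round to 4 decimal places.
\phi_{22} = 0.3551

The PACF at lag k is phi_{kk}, the last component of the solution
to the Yule-Walker system G_k phi = r_k where
  (G_k)_{ij} = rho(|i - j|), (r_k)_i = rho(i), i,j = 1..k.
Equivalently, Durbin-Levinson gives phi_{kk} iteratively:
  phi_{11} = rho(1)
  phi_{kk} = [rho(k) - sum_{j=1..k-1} phi_{k-1,j} rho(k-j)]
            / [1 - sum_{j=1..k-1} phi_{k-1,j} rho(j)],
  phi_{k,j} = phi_{k-1,j} - phi_{kk} phi_{k-1,k-j},  j = 1..k-1.
Step k = 1:
  phi_11 = rho(1) = 0.7674.
Step k = 2:
  phi_22 = [rho(2) - phi_11 rho(1)] / [1 - phi_11 rho(1)] = [0.7349 - (0.7674)(0.7674)] / [1 - (0.7674)(0.7674)]
         = 0.14599724 / 0.41109724 = 0.3551.
Therefore phi_{22} = 0.3551.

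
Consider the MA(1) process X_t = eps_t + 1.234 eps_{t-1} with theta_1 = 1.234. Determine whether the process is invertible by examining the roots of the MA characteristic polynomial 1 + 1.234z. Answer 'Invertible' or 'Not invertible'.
\text{Not invertible}

The MA(q) characteristic polynomial is P(z) = 1 + 1.234z.
Invertibility requires all roots to lie outside the unit circle, i.e. |z| > 1 for every root.
This is linear in z: 1 + (1.234) z = 0  =>  z = -1/(1.234) = -0.810373,  |z| = 0.810373.
Moduli of all roots: 0.8104.
All moduli strictly greater than 1? No.
Verdict: Not invertible.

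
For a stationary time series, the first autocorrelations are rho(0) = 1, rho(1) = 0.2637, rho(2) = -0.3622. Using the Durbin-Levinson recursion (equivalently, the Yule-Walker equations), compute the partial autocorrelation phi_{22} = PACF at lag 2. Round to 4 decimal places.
\phi_{22} = -0.4640

The PACF at lag k is phi_{kk}, the last component of the solution
to the Yule-Walker system G_k phi = r_k where
  (G_k)_{ij} = rho(|i - j|), (r_k)_i = rho(i), i,j = 1..k.
Equivalently, Durbin-Levinson gives phi_{kk} iteratively:
  phi_{11} = rho(1)
  phi_{kk} = [rho(k) - sum_{j=1..k-1} phi_{k-1,j} rho(k-j)]
            / [1 - sum_{j=1..k-1} phi_{k-1,j} rho(j)],
  phi_{k,j} = phi_{k-1,j} - phi_{kk} phi_{k-1,k-j},  j = 1..k-1.
Step k = 1:
  phi_11 = rho(1) = 0.2637.
Step k = 2:
  phi_22 = [rho(2) - phi_11 rho(1)] / [1 - phi_11 rho(1)] = [-0.3622 - (0.2637)(0.2637)] / [1 - (0.2637)(0.2637)]
         = -0.43173769 / 0.93046231 = -0.464.
Therefore phi_{22} = -0.4640.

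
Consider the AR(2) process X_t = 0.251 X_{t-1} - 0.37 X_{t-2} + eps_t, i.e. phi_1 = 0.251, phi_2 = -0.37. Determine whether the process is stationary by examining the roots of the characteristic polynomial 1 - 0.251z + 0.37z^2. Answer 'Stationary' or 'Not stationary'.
\text{Stationary}

The AR(p) characteristic polynomial is P(z) = 1 - 0.251z + 0.37z^2.
Stationarity requires all roots to lie outside the unit circle, i.e. |z| > 1 for every root.
Set 1 + (-0.251) z + (0.37) z^2 = 0, i.e. a z^2 + b z + c = 0 with a = 0.37, b = -0.251, c = 1.
Discriminant D = b^2 - 4ac = (-0.251)^2 - 4*(0.37)*1 = 0.063001 - (1.48) = -1.416999.
D < 0, so the roots are the complex-conjugate pair z = (-b +/- i sqrt(-D)) / (2a) = 0.3392 +/- 1.6086i.
For a conjugate pair |z|^2 = z * conj(z) = (product of roots) = c/a = 1/(0.37) = 2.702703, so |z| = sqrt(2.702703) = 1.644 for both roots.
Moduli of all roots: 1.6440, 1.6440.
All moduli strictly greater than 1? Yes.
Verdict: Stationary.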